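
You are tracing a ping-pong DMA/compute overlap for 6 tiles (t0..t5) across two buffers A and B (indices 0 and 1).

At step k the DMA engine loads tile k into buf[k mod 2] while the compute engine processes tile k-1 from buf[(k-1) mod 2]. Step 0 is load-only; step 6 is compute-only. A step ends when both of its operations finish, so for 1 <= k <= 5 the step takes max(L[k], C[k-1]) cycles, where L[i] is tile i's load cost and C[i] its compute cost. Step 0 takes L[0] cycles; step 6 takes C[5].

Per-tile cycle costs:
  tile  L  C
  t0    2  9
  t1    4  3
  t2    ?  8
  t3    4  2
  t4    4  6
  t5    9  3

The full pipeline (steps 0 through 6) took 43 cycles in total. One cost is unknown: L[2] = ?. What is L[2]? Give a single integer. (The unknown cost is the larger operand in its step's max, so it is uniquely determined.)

step 0 = dur = L[0]=2 = 2
step 1 = dur = max(L[1]=4, C[0]=9) = 9
step 2 = dur = max(L[2]=?, C[1]=3) = L[2]  (unknown; binding)
step 3 = dur = max(L[3]=4, C[2]=8) = 8
step 4 = dur = max(L[4]=4, C[3]=2) = 4
step 5 = dur = max(L[5]=9, C[4]=6) = 9
step 6 = dur = C[5]=3 = 3
sum of known step durations = 35
dur[2] = total - known = 43 - 35 = 8
L[2] is the binding max in step 2, so L[2] = dur[2] = 8

L[2] = 8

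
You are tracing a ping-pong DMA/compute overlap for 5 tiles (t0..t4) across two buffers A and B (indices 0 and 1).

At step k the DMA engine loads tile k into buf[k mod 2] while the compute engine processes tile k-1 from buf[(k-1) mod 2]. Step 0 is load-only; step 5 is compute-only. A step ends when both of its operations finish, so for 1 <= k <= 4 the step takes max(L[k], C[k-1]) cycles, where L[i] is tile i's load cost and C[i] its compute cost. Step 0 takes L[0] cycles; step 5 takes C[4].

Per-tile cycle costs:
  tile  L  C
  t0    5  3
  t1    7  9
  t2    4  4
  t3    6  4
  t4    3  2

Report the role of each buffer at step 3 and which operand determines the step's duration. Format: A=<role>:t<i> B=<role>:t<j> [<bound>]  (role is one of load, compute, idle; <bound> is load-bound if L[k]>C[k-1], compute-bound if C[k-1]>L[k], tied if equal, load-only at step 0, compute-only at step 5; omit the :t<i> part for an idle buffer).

step 3: A=compute:t2 B=load:t3 [load-bound]

k=0 load=t0/5c comp=- wait=5 total=5
k=1 load=t1/7c comp=t0/3c wait=7 total=12
k=2 load=t2/4c comp=t1/9c wait=9 total=21
k=3 load=t3/6c comp=t2/4c wait=6 total=27
k=4 load=t4/3c comp=t3/4c wait=4 total=31
k=5 load=- comp=t4/2c wait=2 total=33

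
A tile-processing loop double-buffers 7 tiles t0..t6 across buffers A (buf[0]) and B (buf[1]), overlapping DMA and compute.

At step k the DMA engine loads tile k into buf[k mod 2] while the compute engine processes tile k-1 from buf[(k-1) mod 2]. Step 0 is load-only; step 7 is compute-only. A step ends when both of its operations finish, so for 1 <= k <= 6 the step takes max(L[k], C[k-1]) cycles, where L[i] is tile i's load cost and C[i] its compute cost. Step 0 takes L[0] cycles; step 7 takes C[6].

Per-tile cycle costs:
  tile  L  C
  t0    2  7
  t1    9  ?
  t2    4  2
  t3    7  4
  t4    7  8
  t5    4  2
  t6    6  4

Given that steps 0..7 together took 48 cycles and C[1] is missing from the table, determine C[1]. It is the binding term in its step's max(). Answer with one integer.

C[1] = 5

step 0: dur = L[0]=2 = 2
step 1: dur = max(L[1]=9, C[0]=7) = 9
step 2: dur = max(L[2]=4, C[1]=?) = C[1]  (unknown; binding)
step 3: dur = max(L[3]=7, C[2]=2) = 7
step 4: dur = max(L[4]=7, C[3]=4) = 7
step 5: dur = max(L[5]=4, C[4]=8) = 8
step 6: dur = max(L[6]=6, C[5]=2) = 6
step 7: dur = C[6]=4 = 4
sum of known step durations = 43
dur[2] = total - known = 48 - 43 = 5
C[1] is the binding max in step 2, so C[1] = dur[2] = 5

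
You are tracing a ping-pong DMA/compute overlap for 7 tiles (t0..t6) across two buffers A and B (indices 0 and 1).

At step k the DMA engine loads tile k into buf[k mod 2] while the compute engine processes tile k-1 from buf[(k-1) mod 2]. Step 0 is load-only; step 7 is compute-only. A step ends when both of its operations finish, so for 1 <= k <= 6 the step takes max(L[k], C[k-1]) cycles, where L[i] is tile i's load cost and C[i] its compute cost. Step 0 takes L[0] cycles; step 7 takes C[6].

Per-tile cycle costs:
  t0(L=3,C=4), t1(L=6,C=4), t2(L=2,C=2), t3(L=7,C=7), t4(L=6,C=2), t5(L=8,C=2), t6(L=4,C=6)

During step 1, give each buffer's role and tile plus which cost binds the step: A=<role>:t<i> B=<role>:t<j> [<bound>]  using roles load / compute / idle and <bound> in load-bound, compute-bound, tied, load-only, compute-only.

step 1: A=compute:t0 B=load:t1 [load-bound]

step 0: L[0]=3 → dur=3, Σ=3 | A=load:t0 B=idle [load-only]
step 1: L[1]=6 C[0]=4 → dur=6, Σ=9 | A=compute:t0 B=load:t1 [load-bound]
step 2: L[2]=2 C[1]=4 → dur=4, Σ=13 | A=load:t2 B=compute:t1 [compute-bound]
step 3: L[3]=7 C[2]=2 → dur=7, Σ=20 | A=compute:t2 B=load:t3 [load-bound]
step 4: L[4]=6 C[3]=7 → dur=7, Σ=27 | A=load:t4 B=compute:t3 [compute-bound]
step 5: L[5]=8 C[4]=2 → dur=8, Σ=35 | A=compute:t4 B=load:t5 [load-bound]
step 6: L[6]=4 C[5]=2 → dur=4, Σ=39 | A=load:t6 B=compute:t5 [load-bound]
step 7: C[6]=6 → dur=6, Σ=45 | A=compute:t6 B=idle [compute-only]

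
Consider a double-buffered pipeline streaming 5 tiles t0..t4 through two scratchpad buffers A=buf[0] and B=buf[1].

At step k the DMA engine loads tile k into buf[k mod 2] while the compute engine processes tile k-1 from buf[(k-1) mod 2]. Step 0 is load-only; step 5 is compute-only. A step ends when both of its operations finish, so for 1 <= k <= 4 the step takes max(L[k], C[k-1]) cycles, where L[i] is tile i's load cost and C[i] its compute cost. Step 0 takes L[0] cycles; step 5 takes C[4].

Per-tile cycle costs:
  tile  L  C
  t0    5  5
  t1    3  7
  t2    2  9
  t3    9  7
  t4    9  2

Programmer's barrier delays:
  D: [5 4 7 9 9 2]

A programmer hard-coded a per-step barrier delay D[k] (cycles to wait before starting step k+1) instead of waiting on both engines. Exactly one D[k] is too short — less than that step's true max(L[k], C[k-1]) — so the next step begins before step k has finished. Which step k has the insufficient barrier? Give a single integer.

hazard at step 1

step 0: need L[0]=5 = 5; D[0]=5 ok
step 1: need max(L[1]=3,C[0]=5) = 5; D[1]=4 SHORT
step 2: need max(L[2]=2,C[1]=7) = 7; D[2]=7 ok
step 3: need max(L[3]=9,C[2]=9) = 9; D[3]=9 ok
step 4: need max(L[4]=9,C[3]=7) = 9; D[4]=9 ok
step 5: need C[4]=2 = 2; D[5]=2 ok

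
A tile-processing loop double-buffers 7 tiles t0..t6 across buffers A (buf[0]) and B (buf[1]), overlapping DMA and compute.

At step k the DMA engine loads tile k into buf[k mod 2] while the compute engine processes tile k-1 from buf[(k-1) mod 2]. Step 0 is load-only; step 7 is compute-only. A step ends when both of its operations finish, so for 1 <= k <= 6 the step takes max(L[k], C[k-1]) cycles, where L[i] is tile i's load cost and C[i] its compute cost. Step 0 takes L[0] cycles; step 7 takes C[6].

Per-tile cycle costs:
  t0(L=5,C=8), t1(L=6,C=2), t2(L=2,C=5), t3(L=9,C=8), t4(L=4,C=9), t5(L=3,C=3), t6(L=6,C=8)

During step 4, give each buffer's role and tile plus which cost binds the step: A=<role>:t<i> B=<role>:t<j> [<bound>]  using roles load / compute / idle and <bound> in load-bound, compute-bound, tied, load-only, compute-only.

[0] DMA t0→A (5c) ∥ CU idle ⇒ 5c, clock 5
[1] DMA t1→B (6c) ∥ CU A:t0 (8c) ⇒ 8c, clock 13
[2] DMA t2→A (2c) ∥ CU B:t1 (2c) ⇒ 2c, clock 15
[3] DMA t3→B (9c) ∥ CU A:t2 (5c) ⇒ 9c, clock 24
[4] DMA t4→A (4c) ∥ CU B:t3 (8c) ⇒ 8c, clock 32
[5] DMA t5→B (3c) ∥ CU A:t4 (9c) ⇒ 9c, clock 41
[6] DMA t6→A (6c) ∥ CU B:t5 (3c) ⇒ 6c, clock 47
[7] DMA idle ∥ CU A:t6 (8c) ⇒ 8c, clock 55

step 4: A=load:t4 B=compute:t3 [compute-bound]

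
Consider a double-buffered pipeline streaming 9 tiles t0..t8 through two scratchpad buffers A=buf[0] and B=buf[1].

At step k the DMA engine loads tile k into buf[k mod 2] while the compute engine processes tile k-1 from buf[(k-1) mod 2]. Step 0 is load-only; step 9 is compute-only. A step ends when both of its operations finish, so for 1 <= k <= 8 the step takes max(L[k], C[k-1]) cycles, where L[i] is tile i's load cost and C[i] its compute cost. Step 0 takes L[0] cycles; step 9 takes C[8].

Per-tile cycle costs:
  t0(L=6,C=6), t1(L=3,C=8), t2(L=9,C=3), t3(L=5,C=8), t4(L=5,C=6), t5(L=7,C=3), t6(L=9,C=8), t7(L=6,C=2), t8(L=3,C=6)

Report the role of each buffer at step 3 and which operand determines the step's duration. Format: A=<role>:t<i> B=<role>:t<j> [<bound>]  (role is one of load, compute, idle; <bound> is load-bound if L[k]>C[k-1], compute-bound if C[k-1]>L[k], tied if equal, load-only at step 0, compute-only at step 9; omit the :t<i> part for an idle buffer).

[0] DMA t0→A (6c) ∥ CU idle ⇒ 6c, clock 6
[1] DMA t1→B (3c) ∥ CU A:t0 (6c) ⇒ 6c, clock 12
[2] DMA t2→A (9c) ∥ CU B:t1 (8c) ⇒ 9c, clock 21
[3] DMA t3→B (5c) ∥ CU A:t2 (3c) ⇒ 5c, clock 26
[4] DMA t4→A (5c) ∥ CU B:t3 (8c) ⇒ 8c, clock 34
[5] DMA t5→B (7c) ∥ CU A:t4 (6c) ⇒ 7c, clock 41
[6] DMA t6→A (9c) ∥ CU B:t5 (3c) ⇒ 9c, clock 50
[7] DMA t7→B (6c) ∥ CU A:t6 (8c) ⇒ 8c, clock 58
[8] DMA t8→A (3c) ∥ CU B:t7 (2c) ⇒ 3c, clock 61
[9] DMA idle ∥ CU A:t8 (6c) ⇒ 6c, clock 67

step 3: A=compute:t2 B=load:t3 [load-bound]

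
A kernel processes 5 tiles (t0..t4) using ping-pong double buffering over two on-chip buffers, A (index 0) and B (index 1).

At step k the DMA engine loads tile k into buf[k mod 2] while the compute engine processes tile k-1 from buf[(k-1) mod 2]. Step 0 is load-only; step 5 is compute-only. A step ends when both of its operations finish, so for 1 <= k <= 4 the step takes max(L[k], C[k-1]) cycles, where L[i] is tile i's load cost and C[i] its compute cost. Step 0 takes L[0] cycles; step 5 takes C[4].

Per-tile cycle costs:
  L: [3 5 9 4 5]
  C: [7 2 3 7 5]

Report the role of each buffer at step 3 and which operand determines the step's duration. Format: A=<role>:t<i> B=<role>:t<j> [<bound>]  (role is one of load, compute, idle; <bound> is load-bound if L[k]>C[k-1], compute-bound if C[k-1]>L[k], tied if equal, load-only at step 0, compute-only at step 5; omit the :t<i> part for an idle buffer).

step 3: A=compute:t2 B=load:t3 [load-bound]

step 0: L[0]=3 → dur=3, Σ=3 | A=load:t0 B=idle [load-only]
step 1: L[1]=5 C[0]=7 → dur=7, Σ=10 | A=compute:t0 B=load:t1 [compute-bound]
step 2: L[2]=9 C[1]=2 → dur=9, Σ=19 | A=load:t2 B=compute:t1 [load-bound]
step 3: L[3]=4 C[2]=3 → dur=4, Σ=23 | A=compute:t2 B=load:t3 [load-bound]
step 4: L[4]=5 C[3]=7 → dur=7, Σ=30 | A=load:t4 B=compute:t3 [compute-bound]
step 5: C[4]=5 → dur=5, Σ=35 | A=compute:t4 B=idle [compute-only]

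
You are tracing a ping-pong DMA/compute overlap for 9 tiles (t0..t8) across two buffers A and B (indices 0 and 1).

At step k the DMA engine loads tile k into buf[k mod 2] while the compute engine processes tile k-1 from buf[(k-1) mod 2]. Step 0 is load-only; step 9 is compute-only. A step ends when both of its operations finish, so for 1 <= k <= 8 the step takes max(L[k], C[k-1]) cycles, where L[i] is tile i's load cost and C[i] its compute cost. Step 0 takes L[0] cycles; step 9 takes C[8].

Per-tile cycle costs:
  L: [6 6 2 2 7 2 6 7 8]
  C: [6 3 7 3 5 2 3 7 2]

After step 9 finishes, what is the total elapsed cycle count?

end_cycle[9] = 57

[0] DMA t0→A (6c) ∥ CU idle ⇒ 6c, clock 6
[1] DMA t1→B (6c) ∥ CU A:t0 (6c) ⇒ 6c, clock 12
[2] DMA t2→A (2c) ∥ CU B:t1 (3c) ⇒ 3c, clock 15
[3] DMA t3→B (2c) ∥ CU A:t2 (7c) ⇒ 7c, clock 22
[4] DMA t4→A (7c) ∥ CU B:t3 (3c) ⇒ 7c, clock 29
[5] DMA t5→B (2c) ∥ CU A:t4 (5c) ⇒ 5c, clock 34
[6] DMA t6→A (6c) ∥ CU B:t5 (2c) ⇒ 6c, clock 40
[7] DMA t7→B (7c) ∥ CU A:t6 (3c) ⇒ 7c, clock 47
[8] DMA t8→A (8c) ∥ CU B:t7 (7c) ⇒ 8c, clock 55
[9] DMA idle ∥ CU A:t8 (2c) ⇒ 2c, clock 57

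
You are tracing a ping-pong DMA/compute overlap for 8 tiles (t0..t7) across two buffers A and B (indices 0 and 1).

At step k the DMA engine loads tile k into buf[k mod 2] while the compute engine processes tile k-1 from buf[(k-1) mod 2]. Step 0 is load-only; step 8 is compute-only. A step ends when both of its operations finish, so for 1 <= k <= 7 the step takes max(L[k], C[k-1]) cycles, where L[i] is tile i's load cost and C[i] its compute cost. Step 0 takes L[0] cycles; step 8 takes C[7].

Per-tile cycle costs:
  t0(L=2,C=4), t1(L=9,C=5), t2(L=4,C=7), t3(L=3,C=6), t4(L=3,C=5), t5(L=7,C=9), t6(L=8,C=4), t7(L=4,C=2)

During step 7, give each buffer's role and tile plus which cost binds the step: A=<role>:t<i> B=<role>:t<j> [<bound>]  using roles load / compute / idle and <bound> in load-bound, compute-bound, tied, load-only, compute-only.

step 7: A=compute:t6 B=load:t7 [tied]

k=0 load=t0/2c comp=- wait=2 total=2
k=1 load=t1/9c comp=t0/4c wait=9 total=11
k=2 load=t2/4c comp=t1/5c wait=5 total=16
k=3 load=t3/3c comp=t2/7c wait=7 total=23
k=4 load=t4/3c comp=t3/6c wait=6 total=29
k=5 load=t5/7c comp=t4/5c wait=7 total=36
k=6 load=t6/8c comp=t5/9c wait=9 total=45
k=7 load=t7/4c comp=t6/4c wait=4 total=49
k=8 load=- comp=t7/2c wait=2 total=51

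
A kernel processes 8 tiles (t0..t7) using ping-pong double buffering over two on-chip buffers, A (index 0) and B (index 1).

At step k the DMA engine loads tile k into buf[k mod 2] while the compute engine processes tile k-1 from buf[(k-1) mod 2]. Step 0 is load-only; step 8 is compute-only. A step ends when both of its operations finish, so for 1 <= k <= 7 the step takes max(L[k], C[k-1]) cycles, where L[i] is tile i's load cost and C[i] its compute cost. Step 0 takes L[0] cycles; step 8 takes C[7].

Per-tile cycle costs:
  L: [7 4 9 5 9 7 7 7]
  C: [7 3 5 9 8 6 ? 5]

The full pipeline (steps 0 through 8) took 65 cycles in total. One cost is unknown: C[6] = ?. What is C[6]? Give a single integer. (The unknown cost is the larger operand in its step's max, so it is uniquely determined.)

step 0 = dur = L[0]=7 = 7
step 1 = dur = max(L[1]=4, C[0]=7) = 7
step 2 = dur = max(L[2]=9, C[1]=3) = 9
step 3 = dur = max(L[3]=5, C[2]=5) = 5
step 4 = dur = max(L[4]=9, C[3]=9) = 9
step 5 = dur = max(L[5]=7, C[4]=8) = 8
step 6 = dur = max(L[6]=7, C[5]=6) = 7
step 7 = dur = max(L[7]=7, C[6]=?) = C[6]  (unknown; binding)
step 8 = dur = C[7]=5 = 5
sum of known step durations = 57
dur[7] = total - known = 65 - 57 = 8
C[6] is the binding max in step 7, so C[6] = dur[7] = 8

C[6] = 8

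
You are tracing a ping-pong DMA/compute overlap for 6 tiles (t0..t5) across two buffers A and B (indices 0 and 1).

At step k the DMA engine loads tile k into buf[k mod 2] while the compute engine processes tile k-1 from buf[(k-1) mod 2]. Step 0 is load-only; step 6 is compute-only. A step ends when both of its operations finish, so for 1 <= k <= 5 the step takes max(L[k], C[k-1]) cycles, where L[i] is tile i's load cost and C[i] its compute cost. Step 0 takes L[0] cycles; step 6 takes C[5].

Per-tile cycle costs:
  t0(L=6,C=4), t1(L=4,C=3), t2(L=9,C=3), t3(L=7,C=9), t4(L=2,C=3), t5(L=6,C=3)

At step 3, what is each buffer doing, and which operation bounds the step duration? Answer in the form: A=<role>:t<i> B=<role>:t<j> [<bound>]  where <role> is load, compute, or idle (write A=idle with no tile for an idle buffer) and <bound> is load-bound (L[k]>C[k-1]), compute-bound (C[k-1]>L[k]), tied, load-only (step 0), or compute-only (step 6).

step 0: L[0]=6 → dur=6, Σ=6 | A=load:t0 B=idle [load-only]
step 1: L[1]=4 C[0]=4 → dur=4, Σ=10 | A=compute:t0 B=load:t1 [tied]
step 2: L[2]=9 C[1]=3 → dur=9, Σ=19 | A=load:t2 B=compute:t1 [load-bound]
step 3: L[3]=7 C[2]=3 → dur=7, Σ=26 | A=compute:t2 B=load:t3 [load-bound]
step 4: L[4]=2 C[3]=9 → dur=9, Σ=35 | A=load:t4 B=compute:t3 [compute-bound]
step 5: L[5]=6 C[4]=3 → dur=6, Σ=41 | A=compute:t4 B=load:t5 [load-bound]
step 6: C[5]=3 → dur=3, Σ=44 | A=idle B=compute:t5 [compute-only]

step 3: A=compute:t2 B=load:t3 [load-bound]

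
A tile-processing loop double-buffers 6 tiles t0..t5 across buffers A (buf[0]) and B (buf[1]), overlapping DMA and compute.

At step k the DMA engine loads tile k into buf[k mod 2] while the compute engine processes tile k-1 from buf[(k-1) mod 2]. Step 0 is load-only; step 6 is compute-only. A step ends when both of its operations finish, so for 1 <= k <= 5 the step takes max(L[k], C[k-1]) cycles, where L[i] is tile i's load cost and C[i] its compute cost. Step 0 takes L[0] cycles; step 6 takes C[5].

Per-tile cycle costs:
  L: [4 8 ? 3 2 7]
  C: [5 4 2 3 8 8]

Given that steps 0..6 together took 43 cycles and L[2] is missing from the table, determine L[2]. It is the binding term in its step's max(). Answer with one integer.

L[2] = 9

step 0: dur = L[0]=4 = 4
step 1: dur = max(L[1]=8, C[0]=5) = 8
step 2: dur = max(L[2]=?, C[1]=4) = L[2]  (unknown; binding)
step 3: dur = max(L[3]=3, C[2]=2) = 3
step 4: dur = max(L[4]=2, C[3]=3) = 3
step 5: dur = max(L[5]=7, C[4]=8) = 8
step 6: dur = C[5]=8 = 8
sum of known step durations = 34
dur[2] = total - known = 43 - 34 = 9
L[2] is the binding max in step 2, so L[2] = dur[2] = 9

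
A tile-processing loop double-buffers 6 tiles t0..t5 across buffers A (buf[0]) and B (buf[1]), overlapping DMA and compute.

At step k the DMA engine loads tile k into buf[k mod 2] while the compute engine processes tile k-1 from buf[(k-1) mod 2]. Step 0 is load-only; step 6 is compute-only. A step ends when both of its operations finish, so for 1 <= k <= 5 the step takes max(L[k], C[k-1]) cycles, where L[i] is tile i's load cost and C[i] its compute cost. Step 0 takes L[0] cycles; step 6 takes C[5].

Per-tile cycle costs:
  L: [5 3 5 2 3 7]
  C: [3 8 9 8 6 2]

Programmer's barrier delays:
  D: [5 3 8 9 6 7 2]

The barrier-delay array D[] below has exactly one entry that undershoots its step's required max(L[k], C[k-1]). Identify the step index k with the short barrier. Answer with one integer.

hazard at step 4

k=0 barrier L[0]=5→5c, D[0]=5 ok
k=1 barrier max(L[1]=3,C[0]=3)→3c, D[1]=3 ok
k=2 barrier max(L[2]=5,C[1]=8)→8c, D[2]=8 ok
k=3 barrier max(L[3]=2,C[2]=9)→9c, D[3]=9 ok
k=4 barrier max(L[4]=3,C[3]=8)→8c, D[4]=6 SHORT
k=5 barrier max(L[5]=7,C[4]=6)→7c, D[5]=7 ok
k=6 barrier C[5]=2→2c, D[6]=2 ok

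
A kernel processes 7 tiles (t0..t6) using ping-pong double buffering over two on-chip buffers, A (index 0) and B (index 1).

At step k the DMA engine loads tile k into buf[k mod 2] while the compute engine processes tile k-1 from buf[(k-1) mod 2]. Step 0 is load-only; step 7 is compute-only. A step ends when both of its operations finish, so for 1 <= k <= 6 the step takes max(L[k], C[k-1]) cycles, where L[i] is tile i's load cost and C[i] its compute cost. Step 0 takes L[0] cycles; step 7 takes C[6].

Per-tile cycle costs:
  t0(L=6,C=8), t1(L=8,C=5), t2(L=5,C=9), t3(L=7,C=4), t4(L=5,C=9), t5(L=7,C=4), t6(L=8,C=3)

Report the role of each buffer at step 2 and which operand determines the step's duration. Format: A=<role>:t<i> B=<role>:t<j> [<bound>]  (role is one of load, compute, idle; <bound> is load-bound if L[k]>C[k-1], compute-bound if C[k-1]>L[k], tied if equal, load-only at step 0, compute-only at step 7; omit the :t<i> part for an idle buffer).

step 2: A=load:t2 B=compute:t1 [tied]

  0. 6=6c; end=6; A:t0 B:-
  1. max(8,8)=8c; end=14; A:t0 B:t1
  2. max(5,5)=5c; end=19; A:t2 B:t1
  3. max(7,9)=9c; end=28; A:t2 B:t3
  4. max(5,4)=5c; end=33; A:t4 B:t3
  5. max(7,9)=9c; end=42; A:t4 B:t5
  6. max(8,4)=8c; end=50; A:t6 B:t5
  7. 3=3c; end=53; A:t6 B:t5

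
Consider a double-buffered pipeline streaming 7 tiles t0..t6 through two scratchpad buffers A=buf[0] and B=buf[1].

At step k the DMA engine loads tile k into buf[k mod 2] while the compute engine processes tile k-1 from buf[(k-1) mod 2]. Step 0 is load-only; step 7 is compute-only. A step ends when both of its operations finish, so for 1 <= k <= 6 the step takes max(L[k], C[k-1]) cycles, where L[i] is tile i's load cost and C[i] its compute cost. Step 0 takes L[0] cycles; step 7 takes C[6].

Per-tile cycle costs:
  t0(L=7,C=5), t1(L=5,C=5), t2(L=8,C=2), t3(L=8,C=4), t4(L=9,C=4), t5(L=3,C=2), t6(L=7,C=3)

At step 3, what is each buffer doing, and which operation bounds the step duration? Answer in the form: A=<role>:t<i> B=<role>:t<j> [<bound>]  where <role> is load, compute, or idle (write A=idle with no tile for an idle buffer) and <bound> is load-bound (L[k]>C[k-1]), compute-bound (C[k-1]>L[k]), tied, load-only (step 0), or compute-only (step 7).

step 3: A=compute:t2 B=load:t3 [load-bound]

  0. 7=7c; end=7; A:t0 B:-
  1. max(5,5)=5c; end=12; A:t0 B:t1
  2. max(8,5)=8c; end=20; A:t2 B:t1
  3. max(8,2)=8c; end=28; A:t2 B:t3
  4. max(9,4)=9c; end=37; A:t4 B:t3
  5. max(3,4)=4c; end=41; A:t4 B:t5
  6. max(7,2)=7c; end=48; A:t6 B:t5
  7. 3=3c; end=51; A:t6 B:t5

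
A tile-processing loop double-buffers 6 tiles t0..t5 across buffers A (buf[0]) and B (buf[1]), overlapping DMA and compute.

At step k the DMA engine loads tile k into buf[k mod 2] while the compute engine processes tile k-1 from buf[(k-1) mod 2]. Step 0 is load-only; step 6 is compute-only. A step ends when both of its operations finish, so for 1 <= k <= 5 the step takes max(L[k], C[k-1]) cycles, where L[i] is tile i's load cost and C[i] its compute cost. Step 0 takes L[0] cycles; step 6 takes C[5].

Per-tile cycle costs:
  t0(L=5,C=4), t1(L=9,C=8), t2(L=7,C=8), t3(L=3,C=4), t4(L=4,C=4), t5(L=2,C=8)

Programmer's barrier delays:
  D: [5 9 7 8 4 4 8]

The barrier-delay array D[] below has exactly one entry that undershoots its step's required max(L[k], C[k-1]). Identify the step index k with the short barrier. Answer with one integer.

hazard at step 2

k=0 barrier L[0]=5→5c, D[0]=5 ok
k=1 barrier max(L[1]=9,C[0]=4)→9c, D[1]=9 ok
k=2 barrier max(L[2]=7,C[1]=8)→8c, D[2]=7 SHORT
k=3 barrier max(L[3]=3,C[2]=8)→8c, D[3]=8 ok
k=4 barrier max(L[4]=4,C[3]=4)→4c, D[4]=4 ok
k=5 barrier max(L[5]=2,C[4]=4)→4c, D[5]=4 ok
k=6 barrier C[5]=8→8c, D[6]=8 ok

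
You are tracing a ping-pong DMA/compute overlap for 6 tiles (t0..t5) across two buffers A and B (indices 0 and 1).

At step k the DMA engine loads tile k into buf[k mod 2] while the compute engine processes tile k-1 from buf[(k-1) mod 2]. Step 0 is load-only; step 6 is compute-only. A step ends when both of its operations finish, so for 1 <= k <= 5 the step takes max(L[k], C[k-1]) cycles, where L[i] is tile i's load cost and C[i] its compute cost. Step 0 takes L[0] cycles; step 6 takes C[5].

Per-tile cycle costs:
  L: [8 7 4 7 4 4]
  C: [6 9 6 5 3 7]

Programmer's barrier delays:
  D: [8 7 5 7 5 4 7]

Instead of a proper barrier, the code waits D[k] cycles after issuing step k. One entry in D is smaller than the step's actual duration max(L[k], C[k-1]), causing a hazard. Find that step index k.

hazard at step 2

step 0: need L[0]=8 = 8; D[0]=8 ok
step 1: need max(L[1]=7,C[0]=6) = 7; D[1]=7 ok
step 2: need max(L[2]=4,C[1]=9) = 9; D[2]=5 SHORT
step 3: need max(L[3]=7,C[2]=6) = 7; D[3]=7 ok
step 4: need max(L[4]=4,C[3]=5) = 5; D[4]=5 ok
step 5: need max(L[5]=4,C[4]=3) = 4; D[5]=4 ok
step 6: need C[5]=7 = 7; D[6]=7 ok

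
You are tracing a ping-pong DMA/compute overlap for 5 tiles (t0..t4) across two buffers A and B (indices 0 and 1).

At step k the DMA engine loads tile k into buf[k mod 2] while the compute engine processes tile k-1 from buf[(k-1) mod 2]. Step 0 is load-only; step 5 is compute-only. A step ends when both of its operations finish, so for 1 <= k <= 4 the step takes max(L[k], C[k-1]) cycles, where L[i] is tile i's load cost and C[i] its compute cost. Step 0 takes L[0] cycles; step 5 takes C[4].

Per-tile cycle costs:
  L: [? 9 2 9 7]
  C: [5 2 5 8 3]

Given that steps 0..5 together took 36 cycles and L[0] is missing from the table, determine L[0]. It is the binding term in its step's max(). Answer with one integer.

L[0] = 5

step 0: dur = L[0]=? = L[0]  (unknown; binding)
step 1: dur = max(L[1]=9, C[0]=5) = 9
step 2: dur = max(L[2]=2, C[1]=2) = 2
step 3: dur = max(L[3]=9, C[2]=5) = 9
step 4: dur = max(L[4]=7, C[3]=8) = 8
step 5: dur = C[4]=3 = 3
sum of known step durations = 31
dur[0] = total - known = 36 - 31 = 5
L[0] is the binding max in step 0, so L[0] = dur[0] = 5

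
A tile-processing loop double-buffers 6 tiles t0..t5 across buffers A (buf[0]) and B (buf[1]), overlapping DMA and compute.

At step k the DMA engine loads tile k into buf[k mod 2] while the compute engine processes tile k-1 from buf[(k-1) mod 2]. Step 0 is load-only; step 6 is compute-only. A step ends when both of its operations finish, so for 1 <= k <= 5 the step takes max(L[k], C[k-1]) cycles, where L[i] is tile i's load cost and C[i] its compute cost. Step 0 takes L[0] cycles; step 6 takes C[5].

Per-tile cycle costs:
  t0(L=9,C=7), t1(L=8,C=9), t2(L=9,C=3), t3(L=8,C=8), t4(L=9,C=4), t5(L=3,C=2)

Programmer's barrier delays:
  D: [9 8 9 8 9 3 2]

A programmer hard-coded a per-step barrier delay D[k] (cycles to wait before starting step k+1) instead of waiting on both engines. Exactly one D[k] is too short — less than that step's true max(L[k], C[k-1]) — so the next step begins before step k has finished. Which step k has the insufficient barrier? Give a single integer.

step 0: need L[0]=9 = 9; D[0]=9 ok
step 1: need max(L[1]=8,C[0]=7) = 8; D[1]=8 ok
step 2: need max(L[2]=9,C[1]=9) = 9; D[2]=9 ok
step 3: need max(L[3]=8,C[2]=3) = 8; D[3]=8 ok
step 4: need max(L[4]=9,C[3]=8) = 9; D[4]=9 ok
step 5: need max(L[5]=3,C[4]=4) = 4; D[5]=3 SHORT
step 6: need C[5]=2 = 2; D[6]=2 ok

hazard at step 5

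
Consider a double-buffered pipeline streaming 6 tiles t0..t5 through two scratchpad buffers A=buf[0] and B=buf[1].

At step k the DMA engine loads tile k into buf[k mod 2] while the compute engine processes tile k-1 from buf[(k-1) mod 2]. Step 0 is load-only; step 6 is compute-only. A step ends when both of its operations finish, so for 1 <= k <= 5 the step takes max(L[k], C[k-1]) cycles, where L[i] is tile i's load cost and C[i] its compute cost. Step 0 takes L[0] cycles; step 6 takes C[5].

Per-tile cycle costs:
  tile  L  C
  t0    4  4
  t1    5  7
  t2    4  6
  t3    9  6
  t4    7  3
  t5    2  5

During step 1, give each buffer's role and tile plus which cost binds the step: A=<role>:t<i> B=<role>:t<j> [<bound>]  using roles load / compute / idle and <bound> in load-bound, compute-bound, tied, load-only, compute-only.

step 1: A=compute:t0 B=load:t1 [load-bound]

  0. 4=4c; end=4; A:t0 B:-
  1. max(5,4)=5c; end=9; A:t0 B:t1
  2. max(4,7)=7c; end=16; A:t2 B:t1
  3. max(9,6)=9c; end=25; A:t2 B:t3
  4. max(7,6)=7c; end=32; A:t4 B:t3
  5. max(2,3)=3c; end=35; A:t4 B:t5
  6. 5=5c; end=40; A:t4 B:t5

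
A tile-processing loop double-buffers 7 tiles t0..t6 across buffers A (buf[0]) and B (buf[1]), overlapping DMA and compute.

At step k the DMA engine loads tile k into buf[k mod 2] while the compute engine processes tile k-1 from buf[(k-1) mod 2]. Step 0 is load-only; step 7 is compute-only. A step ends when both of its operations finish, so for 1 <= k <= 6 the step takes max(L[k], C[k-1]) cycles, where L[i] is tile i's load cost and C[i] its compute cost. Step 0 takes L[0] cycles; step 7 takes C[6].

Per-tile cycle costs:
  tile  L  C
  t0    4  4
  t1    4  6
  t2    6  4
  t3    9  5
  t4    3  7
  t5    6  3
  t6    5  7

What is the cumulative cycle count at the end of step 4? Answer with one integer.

[0] DMA t0→A (4c) ∥ CU idle ⇒ 4c, clock 4
[1] DMA t1→B (4c) ∥ CU A:t0 (4c) ⇒ 4c, clock 8
[2] DMA t2→A (6c) ∥ CU B:t1 (6c) ⇒ 6c, clock 14
[3] DMA t3→B (9c) ∥ CU A:t2 (4c) ⇒ 9c, clock 23
[4] DMA t4→A (3c) ∥ CU B:t3 (5c) ⇒ 5c, clock 28
[5] DMA t5→B (6c) ∥ CU A:t4 (7c) ⇒ 7c, clock 35
[6] DMA t6→A (5c) ∥ CU B:t5 (3c) ⇒ 5c, clock 40
[7] DMA idle ∥ CU A:t6 (7c) ⇒ 7c, clock 47

end_cycle[4] = 28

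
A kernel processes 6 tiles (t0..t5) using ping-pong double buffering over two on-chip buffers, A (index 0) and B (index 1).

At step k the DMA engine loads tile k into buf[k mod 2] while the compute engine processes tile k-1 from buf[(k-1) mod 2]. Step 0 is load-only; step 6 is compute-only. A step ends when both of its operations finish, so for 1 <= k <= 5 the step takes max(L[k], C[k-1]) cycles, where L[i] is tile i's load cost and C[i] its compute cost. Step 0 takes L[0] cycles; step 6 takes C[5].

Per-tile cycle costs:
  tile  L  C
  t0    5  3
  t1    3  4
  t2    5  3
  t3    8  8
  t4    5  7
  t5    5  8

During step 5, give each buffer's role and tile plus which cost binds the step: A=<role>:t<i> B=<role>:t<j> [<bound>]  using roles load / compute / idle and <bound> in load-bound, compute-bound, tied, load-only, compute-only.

step 5: A=compute:t4 B=load:t5 [compute-bound]

  0. 5=5c; end=5; A:t0 B:-
  1. max(3,3)=3c; end=8; A:t0 B:t1
  2. max(5,4)=5c; end=13; A:t2 B:t1
  3. max(8,3)=8c; end=21; A:t2 B:t3
  4. max(5,8)=8c; end=29; A:t4 B:t3
  5. max(5,7)=7c; end=36; A:t4 B:t5
  6. 8=8c; end=44; A:t4 B:t5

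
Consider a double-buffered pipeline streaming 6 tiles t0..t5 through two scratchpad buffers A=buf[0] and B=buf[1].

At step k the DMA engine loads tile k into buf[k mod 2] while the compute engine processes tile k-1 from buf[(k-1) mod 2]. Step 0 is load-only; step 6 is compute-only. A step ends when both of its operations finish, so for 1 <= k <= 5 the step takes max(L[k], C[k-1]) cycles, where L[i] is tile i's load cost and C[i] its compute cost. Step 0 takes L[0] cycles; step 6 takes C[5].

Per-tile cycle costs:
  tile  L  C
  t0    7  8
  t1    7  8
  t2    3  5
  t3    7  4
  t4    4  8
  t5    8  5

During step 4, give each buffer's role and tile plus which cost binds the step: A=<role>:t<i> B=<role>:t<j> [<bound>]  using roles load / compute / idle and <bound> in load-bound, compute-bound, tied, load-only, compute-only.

step 4: A=load:t4 B=compute:t3 [tied]

step 0: L[0]=7 → dur=7, Σ=7 | A=load:t0 B=idle [load-only]
step 1: L[1]=7 C[0]=8 → dur=8, Σ=15 | A=compute:t0 B=load:t1 [compute-bound]
step 2: L[2]=3 C[1]=8 → dur=8, Σ=23 | A=load:t2 B=compute:t1 [compute-bound]
step 3: L[3]=7 C[2]=5 → dur=7, Σ=30 | A=compute:t2 B=load:t3 [load-bound]
step 4: L[4]=4 C[3]=4 → dur=4, Σ=34 | A=load:t4 B=compute:t3 [tied]
step 5: L[5]=8 C[4]=8 → dur=8, Σ=42 | A=compute:t4 B=load:t5 [tied]
step 6: C[5]=5 → dur=5, Σ=47 | A=idle B=compute:t5 [compute-only]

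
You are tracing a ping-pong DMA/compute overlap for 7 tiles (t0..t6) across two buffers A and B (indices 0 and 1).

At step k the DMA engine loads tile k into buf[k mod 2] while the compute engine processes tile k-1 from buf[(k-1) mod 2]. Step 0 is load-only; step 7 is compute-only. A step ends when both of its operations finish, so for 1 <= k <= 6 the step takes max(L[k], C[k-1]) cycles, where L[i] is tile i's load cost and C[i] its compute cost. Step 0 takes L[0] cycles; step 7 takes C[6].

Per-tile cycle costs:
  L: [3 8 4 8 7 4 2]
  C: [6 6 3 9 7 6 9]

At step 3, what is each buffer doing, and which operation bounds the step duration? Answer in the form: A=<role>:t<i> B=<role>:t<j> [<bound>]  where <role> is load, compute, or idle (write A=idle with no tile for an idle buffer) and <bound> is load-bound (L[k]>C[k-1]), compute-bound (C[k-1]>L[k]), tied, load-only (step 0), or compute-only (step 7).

k=0 load=t0/3c comp=- wait=3 total=3
k=1 load=t1/8c comp=t0/6c wait=8 total=11
k=2 load=t2/4c comp=t1/6c wait=6 total=17
k=3 load=t3/8c comp=t2/3c wait=8 total=25
k=4 load=t4/7c comp=t3/9c wait=9 total=34
k=5 load=t5/4c comp=t4/7c wait=7 total=41
k=6 load=t6/2c comp=t5/6c wait=6 total=47
k=7 load=- comp=t6/9c wait=9 total=56

step 3: A=compute:t2 B=load:t3 [load-bound]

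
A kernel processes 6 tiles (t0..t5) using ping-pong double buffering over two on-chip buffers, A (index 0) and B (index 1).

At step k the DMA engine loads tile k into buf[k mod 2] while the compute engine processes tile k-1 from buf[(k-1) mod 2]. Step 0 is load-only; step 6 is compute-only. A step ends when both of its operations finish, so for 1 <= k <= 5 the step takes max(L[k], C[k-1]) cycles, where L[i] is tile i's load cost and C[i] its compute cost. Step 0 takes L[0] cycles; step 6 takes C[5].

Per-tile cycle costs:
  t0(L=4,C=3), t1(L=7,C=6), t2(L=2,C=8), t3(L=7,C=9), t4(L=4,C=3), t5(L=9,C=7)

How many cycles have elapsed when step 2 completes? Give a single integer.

step 0: L[0]=4 → dur=4, Σ=4 | A=load:t0 B=idle [load-only]
step 1: L[1]=7 C[0]=3 → dur=7, Σ=11 | A=compute:t0 B=load:t1 [load-bound]
step 2: L[2]=2 C[1]=6 → dur=6, Σ=17 | A=load:t2 B=compute:t1 [compute-bound]
step 3: L[3]=7 C[2]=8 → dur=8, Σ=25 | A=compute:t2 B=load:t3 [compute-bound]
step 4: L[4]=4 C[3]=9 → dur=9, Σ=34 | A=load:t4 B=compute:t3 [compute-bound]
step 5: L[5]=9 C[4]=3 → dur=9, Σ=43 | A=compute:t4 B=load:t5 [load-bound]
step 6: C[5]=7 → dur=7, Σ=50 | A=idle B=compute:t5 [compute-only]

end_cycle[2] = 17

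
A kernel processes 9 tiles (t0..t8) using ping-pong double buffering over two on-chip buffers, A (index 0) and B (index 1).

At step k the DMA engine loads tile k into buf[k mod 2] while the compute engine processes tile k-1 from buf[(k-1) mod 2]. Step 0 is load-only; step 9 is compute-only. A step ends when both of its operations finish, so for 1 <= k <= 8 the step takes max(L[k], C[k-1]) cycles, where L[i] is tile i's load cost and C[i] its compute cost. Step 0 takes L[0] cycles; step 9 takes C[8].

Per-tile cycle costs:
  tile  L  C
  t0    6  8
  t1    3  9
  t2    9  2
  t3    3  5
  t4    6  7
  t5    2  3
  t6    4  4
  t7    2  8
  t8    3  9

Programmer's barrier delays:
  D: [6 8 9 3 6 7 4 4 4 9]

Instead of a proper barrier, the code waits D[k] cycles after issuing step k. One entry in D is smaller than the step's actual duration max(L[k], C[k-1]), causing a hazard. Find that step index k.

[0] required=L[0]=6=6 vs D=6 ok
[1] required=max(L[1]=3,C[0]=8)=8 vs D=8 ok
[2] required=max(L[2]=9,C[1]=9)=9 vs D=9 ok
[3] required=max(L[3]=3,C[2]=2)=3 vs D=3 ok
[4] required=max(L[4]=6,C[3]=5)=6 vs D=6 ok
[5] required=max(L[5]=2,C[4]=7)=7 vs D=7 ok
[6] required=max(L[6]=4,C[5]=3)=4 vs D=4 ok
[7] required=max(L[7]=2,C[6]=4)=4 vs D=4 ok
[8] required=max(L[8]=3,C[7]=8)=8 vs D=4 SHORT
[9] required=C[8]=9=9 vs D=9 ok

hazard at step 8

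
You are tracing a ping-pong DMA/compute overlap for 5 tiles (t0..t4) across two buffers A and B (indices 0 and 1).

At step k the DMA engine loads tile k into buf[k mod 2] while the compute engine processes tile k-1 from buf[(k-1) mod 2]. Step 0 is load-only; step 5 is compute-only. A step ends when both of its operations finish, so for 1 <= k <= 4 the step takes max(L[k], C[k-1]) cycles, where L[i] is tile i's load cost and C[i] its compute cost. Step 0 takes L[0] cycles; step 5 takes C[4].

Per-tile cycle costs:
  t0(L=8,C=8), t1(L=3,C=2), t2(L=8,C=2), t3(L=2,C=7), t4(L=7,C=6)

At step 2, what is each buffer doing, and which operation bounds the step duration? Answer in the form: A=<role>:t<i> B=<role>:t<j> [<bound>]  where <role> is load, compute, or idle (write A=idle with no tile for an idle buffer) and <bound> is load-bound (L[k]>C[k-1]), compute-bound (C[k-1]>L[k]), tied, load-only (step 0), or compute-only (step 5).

  0. 8=8c; end=8; A:t0 B:-
  1. max(3,8)=8c; end=16; A:t0 B:t1
  2. max(8,2)=8c; end=24; A:t2 B:t1
  3. max(2,2)=2c; end=26; A:t2 B:t3
  4. max(7,7)=7c; end=33; A:t4 B:t3
  5. 6=6c; end=39; A:t4 B:t3

step 2: A=load:t2 B=compute:t1 [load-bound]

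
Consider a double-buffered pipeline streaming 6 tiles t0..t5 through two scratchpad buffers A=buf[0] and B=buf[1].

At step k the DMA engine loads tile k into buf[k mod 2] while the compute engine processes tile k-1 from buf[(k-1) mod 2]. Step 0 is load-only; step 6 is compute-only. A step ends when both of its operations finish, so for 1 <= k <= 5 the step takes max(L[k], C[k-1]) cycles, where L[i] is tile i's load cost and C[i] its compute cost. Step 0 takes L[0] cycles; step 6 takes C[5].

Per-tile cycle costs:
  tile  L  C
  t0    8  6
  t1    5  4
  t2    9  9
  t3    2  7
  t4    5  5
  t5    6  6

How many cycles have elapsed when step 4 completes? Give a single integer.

[0] DMA t0→A (8c) ∥ CU idle ⇒ 8c, clock 8
[1] DMA t1→B (5c) ∥ CU A:t0 (6c) ⇒ 6c, clock 14
[2] DMA t2→A (9c) ∥ CU B:t1 (4c) ⇒ 9c, clock 23
[3] DMA t3→B (2c) ∥ CU A:t2 (9c) ⇒ 9c, clock 32
[4] DMA t4→A (5c) ∥ CU B:t3 (7c) ⇒ 7c, clock 39
[5] DMA t5→B (6c) ∥ CU A:t4 (5c) ⇒ 6c, clock 45
[6] DMA idle ∥ CU B:t5 (6c) ⇒ 6c, clock 51

end_cycle[4] = 39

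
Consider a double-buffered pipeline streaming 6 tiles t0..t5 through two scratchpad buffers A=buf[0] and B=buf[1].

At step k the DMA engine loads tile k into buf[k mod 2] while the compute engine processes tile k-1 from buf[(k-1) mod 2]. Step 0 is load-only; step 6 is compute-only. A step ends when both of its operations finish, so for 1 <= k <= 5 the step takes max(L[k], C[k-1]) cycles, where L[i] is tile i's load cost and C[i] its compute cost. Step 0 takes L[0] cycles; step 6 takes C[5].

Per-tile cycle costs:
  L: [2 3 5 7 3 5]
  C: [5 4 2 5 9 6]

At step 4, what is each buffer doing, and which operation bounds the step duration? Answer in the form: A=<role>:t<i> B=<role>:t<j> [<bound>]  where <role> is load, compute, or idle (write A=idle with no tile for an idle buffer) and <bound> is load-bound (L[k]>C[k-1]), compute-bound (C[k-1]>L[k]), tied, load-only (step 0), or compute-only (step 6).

step 4: A=load:t4 B=compute:t3 [compute-bound]

k=0 load=t0/2c comp=- wait=2 total=2
k=1 load=t1/3c comp=t0/5c wait=5 total=7
k=2 load=t2/5c comp=t1/4c wait=5 total=12
k=3 load=t3/7c comp=t2/2c wait=7 total=19
k=4 load=t4/3c comp=t3/5c wait=5 total=24
k=5 load=t5/5c comp=t4/9c wait=9 total=33
k=6 load=- comp=t5/6c wait=6 total=39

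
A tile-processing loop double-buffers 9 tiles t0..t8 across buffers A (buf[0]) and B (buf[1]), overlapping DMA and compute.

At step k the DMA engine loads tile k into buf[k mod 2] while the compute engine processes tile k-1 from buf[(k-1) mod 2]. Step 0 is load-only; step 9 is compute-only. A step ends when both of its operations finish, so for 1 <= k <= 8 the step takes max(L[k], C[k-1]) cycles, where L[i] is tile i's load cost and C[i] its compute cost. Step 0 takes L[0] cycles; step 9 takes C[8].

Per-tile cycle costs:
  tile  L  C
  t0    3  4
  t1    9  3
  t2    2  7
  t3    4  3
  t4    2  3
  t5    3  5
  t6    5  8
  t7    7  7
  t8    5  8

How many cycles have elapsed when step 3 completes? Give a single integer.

end_cycle[3] = 22

k=0 load=t0/3c comp=- wait=3 total=3
k=1 load=t1/9c comp=t0/4c wait=9 total=12
k=2 load=t2/2c comp=t1/3c wait=3 total=15
k=3 load=t3/4c comp=t2/7c wait=7 total=22
k=4 load=t4/2c comp=t3/3c wait=3 total=25
k=5 load=t5/3c comp=t4/3c wait=3 total=28
k=6 load=t6/5c comp=t5/5c wait=5 total=33
k=7 load=t7/7c comp=t6/8c wait=8 total=41
k=8 load=t8/5c comp=t7/7c wait=7 total=48
k=9 load=- comp=t8/8c wait=8 total=56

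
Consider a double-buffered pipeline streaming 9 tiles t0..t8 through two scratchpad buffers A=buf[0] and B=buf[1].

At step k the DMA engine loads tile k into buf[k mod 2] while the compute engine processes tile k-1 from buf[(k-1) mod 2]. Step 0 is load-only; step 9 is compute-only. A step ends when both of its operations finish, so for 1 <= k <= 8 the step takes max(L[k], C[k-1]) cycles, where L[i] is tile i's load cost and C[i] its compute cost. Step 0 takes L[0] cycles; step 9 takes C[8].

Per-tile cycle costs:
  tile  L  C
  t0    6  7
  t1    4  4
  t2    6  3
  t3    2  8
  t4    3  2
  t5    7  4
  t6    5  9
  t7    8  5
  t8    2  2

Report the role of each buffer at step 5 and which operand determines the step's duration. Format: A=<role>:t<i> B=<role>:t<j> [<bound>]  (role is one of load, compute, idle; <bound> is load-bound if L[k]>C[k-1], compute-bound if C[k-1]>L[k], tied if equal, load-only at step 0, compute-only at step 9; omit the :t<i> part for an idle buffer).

step 5: A=compute:t4 B=load:t5 [load-bound]

k=0 load=t0/6c comp=- wait=6 total=6
k=1 load=t1/4c comp=t0/7c wait=7 total=13
k=2 load=t2/6c comp=t1/4c wait=6 total=19
k=3 load=t3/2c comp=t2/3c wait=3 total=22
k=4 load=t4/3c comp=t3/8c wait=8 total=30
k=5 load=t5/7c comp=t4/2c wait=7 total=37
k=6 load=t6/5c comp=t5/4c wait=5 total=42
k=7 load=t7/8c comp=t6/9c wait=9 total=51
k=8 load=t8/2c comp=t7/5c wait=5 total=56
k=9 load=- comp=t8/2c wait=2 total=58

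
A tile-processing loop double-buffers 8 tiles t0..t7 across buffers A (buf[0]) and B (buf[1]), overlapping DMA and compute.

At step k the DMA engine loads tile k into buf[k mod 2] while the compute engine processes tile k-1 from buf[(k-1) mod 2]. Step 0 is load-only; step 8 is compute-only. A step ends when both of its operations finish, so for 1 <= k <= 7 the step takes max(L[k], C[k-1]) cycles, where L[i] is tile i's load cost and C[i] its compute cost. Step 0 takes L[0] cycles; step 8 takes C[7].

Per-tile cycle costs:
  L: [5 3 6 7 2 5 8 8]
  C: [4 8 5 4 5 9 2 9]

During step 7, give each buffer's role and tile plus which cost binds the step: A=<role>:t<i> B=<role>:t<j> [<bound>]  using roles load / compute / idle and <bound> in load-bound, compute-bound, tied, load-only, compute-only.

step 7: A=compute:t6 B=load:t7 [load-bound]

k=0 load=t0/5c comp=- wait=5 total=5
k=1 load=t1/3c comp=t0/4c wait=4 total=9
k=2 load=t2/6c comp=t1/8c wait=8 total=17
k=3 load=t3/7c comp=t2/5c wait=7 total=24
k=4 load=t4/2c comp=t3/4c wait=4 total=28
k=5 load=t5/5c comp=t4/5c wait=5 total=33
k=6 load=t6/8c comp=t5/9c wait=9 total=42
k=7 load=t7/8c comp=t6/2c wait=8 total=50
k=8 load=- comp=t7/9c wait=9 total=59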